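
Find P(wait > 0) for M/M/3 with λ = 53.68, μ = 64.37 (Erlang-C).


a = λ/μ = 0.8339; ρ = a/3 = 0.2780
P₀ = 0.431869 (from M/M/c formula)
C(c,a) = [a^c/(c!(1−ρ))]·P₀ = [0.57995/(6·0.7220)]·0.431869
= 0.13387·0.431869 = 0.057814

Final: 0.057814


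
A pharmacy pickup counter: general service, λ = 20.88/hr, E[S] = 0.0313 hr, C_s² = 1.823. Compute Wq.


ρ = λ·E[S] = 20.88·0.0313 = 0.6535
E[S²] = E[S]²(1+C_s²) = 0.0313²·(1+1.823) = 0.002766
Wq = λ·E[S²]/(2(1−ρ)) = 20.88·0.002766/(2·0.3465) = 0.08334 hr

Final: 0.08334 hr


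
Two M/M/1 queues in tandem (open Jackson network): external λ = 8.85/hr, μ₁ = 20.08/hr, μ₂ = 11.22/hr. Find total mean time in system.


Each node sees arrival rate λ = 8.85/hr (tandem ⇒ throughput preserved).
W₁ = 1/(μ₁−λ) = 1/(20.08−8.85) = 0.08905 hr
W₂ = 1/(μ₂−λ) = 1/(11.22−8.85) = 0.42194 hr
W_total = W₁ + W₂ = 0.08905 + 0.42194 = 0.51099 hr

Final: 0.51099 hr


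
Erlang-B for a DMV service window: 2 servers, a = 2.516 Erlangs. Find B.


B(c,a) = (a^c/c!) / Σ_{k=0}^{c} a^k/k!
a^2/2! = 3.165128
Σ terms (k=0..2): 1.00000 + 2.51600 + 3.16513 = 6.681128
B = 3.165128/6.681128 = 0.473742

Final: 0.473742


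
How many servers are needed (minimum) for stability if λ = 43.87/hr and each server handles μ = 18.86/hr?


Stability requires cμ > λ ⇔ c > λ/μ.
λ/μ = 43.87/18.86 = 2.3261
Minimum integer c = ⌊2.3261⌋ + 1 = 3
Check: 3·18.86 = 56.58 > 43.87, while 2·18.86 = 37.72 ≤ 43.87

Final: 3 servers


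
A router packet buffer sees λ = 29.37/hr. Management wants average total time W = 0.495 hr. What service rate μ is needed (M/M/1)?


W = 1/(μ−λ) ⇒ μ − λ = 1/W = 1/0.495 = 2.0202
μ = λ + 1/W = 29.37 + 2.0202 = 31.3902 per hr

Final: 31.3902 /hr


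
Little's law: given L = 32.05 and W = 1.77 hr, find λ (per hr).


λ = L/W = 32.05/1.77 = 18.1073 /hr

Final: 18.1073 /hr


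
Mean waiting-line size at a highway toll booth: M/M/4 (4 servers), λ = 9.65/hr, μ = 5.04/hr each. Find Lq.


a = λ/μ = 1.9147; ρ = a/4 = 0.4787
P₀ = 0.143027
Lq = P₀·a^c·ρ / (c!·(1−ρ)²) = 0.143027·13.43962·0.4787/(24·0.27178)
= 0.14106

Final: 0.14106


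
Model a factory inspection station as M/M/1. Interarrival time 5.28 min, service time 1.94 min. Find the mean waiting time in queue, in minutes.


λ = 60/5.28 = 11.3636 /hr
μ = 60/1.94 = 30.9278 /hr
ρ = λ/μ = 11.3636/30.9278 = 0.3674
Wq = ρ/(μ−λ) = 0.3674/(30.9278−11.3636) = 0.01878 hr
In minutes: 0.01878·60 = 1.127 min

Final: 1.127 min


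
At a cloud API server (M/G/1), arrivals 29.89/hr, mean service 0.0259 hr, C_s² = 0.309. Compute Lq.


ρ = λ·E[S] = 29.89·0.0259 = 0.7742
Lq = ρ²(1+C_s²)/(2(1−ρ)) = 0.5993·(1+0.309)/(2·0.2258)
= 0.5993·1.3090/0.4517 = 1.73677

Final: 1.73677


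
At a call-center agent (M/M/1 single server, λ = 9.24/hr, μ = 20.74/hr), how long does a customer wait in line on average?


ρ = 9.24/20.74 = 0.4455
Wq = ρ/(μ−λ) = 0.4455/(20.74 − 9.24) = 0.4455/11.50 = 0.03874 hr

Final: 0.03874 hr


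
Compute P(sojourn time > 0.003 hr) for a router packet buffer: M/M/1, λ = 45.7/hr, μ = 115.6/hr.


W ~ Exponential(μ−λ) for M/M/1.
μ − λ = 115.6 − 45.7 = 69.9000
P(W > t) = e^{−(μ−λ)t} = e^{−0.2097} = 0.810827

Final: 0.810827


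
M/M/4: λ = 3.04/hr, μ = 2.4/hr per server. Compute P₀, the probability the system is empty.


a = λ/μ = 3.04/2.4 = 1.2667; ρ = a/c = 0.3167
Σ_{k=0}^{3} a^k/k! (terms k=0..3) = 1.00000 + 1.26667 + 0.80222 + 0.33872 = 3.40760
Tail: a^4/(4!(1−ρ)) = 2.57424/(24·0.6833) = 0.15697
P₀ = 1/(3.40760 + 0.15697) = 1/3.56457 = 0.280539

Final: 0.280539


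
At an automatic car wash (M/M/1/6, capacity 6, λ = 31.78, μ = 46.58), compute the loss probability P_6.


ρ = λ/μ = 31.78/46.58 = 0.6823
P_K = (1−ρ)ρ^K/(1−ρ^(K+1)) = (0.3177·0.100862)/(1 − 0.068815)
= 0.032047/0.931185 = 0.034415

Final: 0.034415


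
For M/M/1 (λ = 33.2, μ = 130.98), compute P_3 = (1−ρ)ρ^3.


ρ = 33.2/130.98 = 0.2535
P_n = (1−ρ)·ρ^n = (1 − 0.2535)·0.2535^3 = 0.7465·0.016285 = 0.012158

Final: 0.012158


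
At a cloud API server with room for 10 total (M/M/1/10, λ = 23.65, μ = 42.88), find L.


ρ = 23.65/42.88 = 0.5515
L = ρ[1 − (K+1)ρ^K + Kρ^(K+1)] / [(1−ρ)(1−ρ^(K+1))]
Numerator: 0.5515·(1 − 11·0.002605 + 10·0.001437) = 0.543660
Denominator: (0.4485)·(0.998563) = 0.447817
L = 0.543660/0.447817 = 1.2140

Final: 1.2140


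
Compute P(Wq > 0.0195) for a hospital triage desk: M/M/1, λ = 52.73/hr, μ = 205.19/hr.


ρ = 52.73/205.19 = 0.2570
P(Wq > t) = ρ·e^{−(μ−λ)t} = 0.2570·e^{−2.9730}
= 0.2570·0.051151 = 0.013145

Final: 0.013145


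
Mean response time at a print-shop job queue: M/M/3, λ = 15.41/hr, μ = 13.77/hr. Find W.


a = 1.1191; ρ = 0.3730; P₀ = 0.320732
Lq = P₀·a^c·ρ/(c!(1−ρ)²) = 0.07110
Wq = Lq/λ = 0.07110/15.41 = 0.004614 hr
W = Wq + 1/μ = 0.004614 + 0.07262 = 0.07724 hr

Final: 0.07724 hr


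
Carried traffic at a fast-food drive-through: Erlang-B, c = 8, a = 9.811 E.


B(8,9.811) = 0.329389 (Erlang-B)
Carried load = a(1 − B) = 9.811·(1 − 0.329389) = 9.811·0.670611 = 6.5794 E

Final: 6.5794 Erlangs


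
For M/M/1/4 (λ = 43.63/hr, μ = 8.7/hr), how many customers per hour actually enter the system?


ρ = 5.0149; P_K = (1−ρ)ρ^4/(1−ρ^5) = 0.800848
λ_eff = λ(1 − P_K) = 43.63·(1 − 0.800848) = 43.63·0.199152 = 8.6890 /hr

Final: 8.6890 /hr


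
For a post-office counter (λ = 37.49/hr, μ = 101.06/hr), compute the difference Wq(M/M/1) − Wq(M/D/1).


ρ = 37.49/101.06 = 0.3710
Wq(M/M/1) = ρ/(μ−λ) = 0.3710/63.57 = 0.005836 hr
Wq(M/D/1) = ρ/(2(μ−λ)) = 0.002918 hr
Savings = 0.005836 − 0.002918 = 0.002918 hr

Final: 0.002918 hr


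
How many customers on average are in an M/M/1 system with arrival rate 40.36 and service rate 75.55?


ρ = λ/μ = 40.36/75.55 = 0.5342
L = ρ/(1−ρ) = 0.5342/(1 − 0.5342) = 0.5342/0.4658 = 1.1469

Final: 1.1469


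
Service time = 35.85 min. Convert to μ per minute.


μ = 1/(service time) in consistent units.
1 minute = 1 min, so μ = 1/35.85 = 0.02789 per minute

Final: 0.02789 /min


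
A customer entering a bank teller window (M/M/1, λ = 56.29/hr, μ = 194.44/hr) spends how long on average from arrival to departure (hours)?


W = 1/(μ−λ) = 1/(194.44 − 56.29) = 1/138.15 = 0.007239 hr

Final: 0.007239 hr


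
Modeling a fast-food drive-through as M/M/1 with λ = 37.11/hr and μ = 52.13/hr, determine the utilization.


ρ = λ/μ = 37.11/52.13 = 0.7119

Final: 0.7119


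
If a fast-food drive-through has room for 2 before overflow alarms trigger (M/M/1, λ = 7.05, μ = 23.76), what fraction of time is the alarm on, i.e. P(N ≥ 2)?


ρ = 7.05/23.76 = 0.2967
P(N ≥ n) = ρ^n = 0.2967^2 = 0.088041

Final: 0.088041


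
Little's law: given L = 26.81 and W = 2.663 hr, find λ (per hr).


λ = L/W = 26.81/2.663 = 10.0676 /hr

Final: 10.0676 /hr


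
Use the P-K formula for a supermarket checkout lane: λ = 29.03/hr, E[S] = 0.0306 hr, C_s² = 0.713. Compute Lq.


ρ = λ·E[S] = 29.03·0.0306 = 0.8883
Lq = ρ²(1+C_s²)/(2(1−ρ)) = 0.7891·(1+0.713)/(2·0.1117)
= 0.7891·1.7130/0.2234 = 6.05175

Final: 6.05175


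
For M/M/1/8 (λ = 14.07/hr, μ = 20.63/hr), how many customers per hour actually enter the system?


ρ = 0.6820; P_K = (1−ρ)ρ^8/(1−ρ^9) = 0.015376
λ_eff = λ(1 − P_K) = 14.07·(1 − 0.015376) = 14.07·0.984624 = 13.8537 /hr

Final: 13.8537 /hr


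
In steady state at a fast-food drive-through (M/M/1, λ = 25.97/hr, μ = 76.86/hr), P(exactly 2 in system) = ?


ρ = 25.97/76.86 = 0.3379
P_n = (1−ρ)·ρ^n = (1 − 0.3379)·0.3379^2 = 0.6621·0.114168 = 0.075592

Final: 0.075592


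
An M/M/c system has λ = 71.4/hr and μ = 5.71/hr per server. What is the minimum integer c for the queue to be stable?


Stability requires cμ > λ ⇔ c > λ/μ.
λ/μ = 71.4/5.71 = 12.5044
Minimum integer c = ⌊12.5044⌋ + 1 = 13
Check: 13·5.71 = 74.23 > 71.4, while 12·5.71 = 68.52 ≤ 71.4

Final: 13 servers


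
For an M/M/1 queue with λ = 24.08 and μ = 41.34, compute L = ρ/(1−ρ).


ρ = λ/μ = 24.08/41.34 = 0.5825
L = ρ/(1−ρ) = 0.5825/(1 − 0.5825) = 0.5825/0.4175 = 1.3951

Final: 1.3951


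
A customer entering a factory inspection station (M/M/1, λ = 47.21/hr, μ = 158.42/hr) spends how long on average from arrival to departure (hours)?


W = 1/(μ−λ) = 1/(158.42 − 47.21) = 1/111.21 = 0.008992 hr

Final: 0.008992 hr


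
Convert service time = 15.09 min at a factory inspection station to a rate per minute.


μ = 1/(service time) in consistent units.
1 minute = 1 min, so μ = 1/15.09 = 0.06627 per minute

Final: 0.06627 /min


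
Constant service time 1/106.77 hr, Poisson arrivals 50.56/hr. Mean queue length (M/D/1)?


ρ = 50.56/106.77 = 0.4735
M/D/1: Lq = ρ²/(2(1−ρ)) = 0.2242/(2·0.5265) = 0.21297

Final: 0.21297


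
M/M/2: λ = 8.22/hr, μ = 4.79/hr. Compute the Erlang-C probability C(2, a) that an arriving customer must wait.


a = λ/μ = 1.7161; ρ = a/2 = 0.8580
P₀ = 0.076404 (from M/M/c formula)
C(c,a) = [a^c/(c!(1−ρ))]·P₀ = [2.94491/(2·0.1420)]·0.076404
= 10.37216·0.076404 = 0.792480

Final: 0.792480


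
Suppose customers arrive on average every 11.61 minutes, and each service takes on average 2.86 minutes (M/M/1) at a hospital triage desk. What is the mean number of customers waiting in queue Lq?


λ = 60/11.61 = 5.1680 /hr
μ = 60/2.86 = 20.9790 /hr
ρ = λ/μ = 5.1680/20.9790 = 0.2463
Lq = ρ²/(1−ρ) = 0.06068/0.7537 = 0.08052

Final: 0.08052


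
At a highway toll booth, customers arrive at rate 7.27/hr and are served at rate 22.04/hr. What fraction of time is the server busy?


ρ = λ/μ = 7.27/22.04 = 0.3299

Final: 0.3299


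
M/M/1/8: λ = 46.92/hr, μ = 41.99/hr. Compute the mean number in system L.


ρ = 46.92/41.99 = 1.1174
L = ρ[1 − (K+1)ρ^K + Kρ^(K+1)] / [(1−ρ)(1−ρ^(K+1))]
Numerator: 1.1174·(1 − 9·2.430508 + 8·2.715871) = 0.952477
Denominator: (-0.1174)·(-1.715871) = 0.201459
L = 0.952477/0.201459 = 4.7279

Final: 4.7279


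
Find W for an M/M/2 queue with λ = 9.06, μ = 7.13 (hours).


a = 1.2707; ρ = 0.6353; P₀ = 0.222985
Lq = P₀·a^c·ρ/(c!(1−ρ)²) = 0.86013
Wq = Lq/λ = 0.86013/9.06 = 0.09494 hr
W = Wq + 1/μ = 0.09494 + 0.14025 = 0.23519 hr

Final: 0.23519 hr


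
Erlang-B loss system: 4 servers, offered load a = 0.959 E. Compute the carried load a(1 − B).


B(4,0.959) = 0.013549 (Erlang-B)
Carried load = a(1 − B) = 0.959·(1 − 0.013549) = 0.959·0.986451 = 0.9460 E

Final: 0.9460 Erlangs


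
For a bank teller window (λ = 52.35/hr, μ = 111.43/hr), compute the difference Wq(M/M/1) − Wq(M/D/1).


ρ = 52.35/111.43 = 0.4698
Wq(M/M/1) = ρ/(μ−λ) = 0.4698/59.08 = 0.007952 hr
Wq(M/D/1) = ρ/(2(μ−λ)) = 0.003976 hr
Savings = 0.007952 − 0.003976 = 0.003976 hr

Final: 0.003976 hr


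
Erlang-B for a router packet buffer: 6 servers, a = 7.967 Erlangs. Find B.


B(c,a) = (a^c/c!) / Σ_{k=0}^{c} a^k/k!
a^6/6! = 355.170107
Σ terms (k=0..6): 1.00000 + 7.96700 + 31.73654 + 84.28168 + 167.86804 + 267.48094 + 355.17011 = 915.504317
B = 355.170107/915.504317 = 0.387950

Final: 0.387950


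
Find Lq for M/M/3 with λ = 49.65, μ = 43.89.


a = λ/μ = 1.1312; ρ = a/3 = 0.3771
P₀ = 0.316615
Lq = P₀·a^c·ρ / (c!·(1−ρ)²) = 0.316615·1.44764·0.3771/(6·0.38803)
= 0.07423

Final: 0.07423


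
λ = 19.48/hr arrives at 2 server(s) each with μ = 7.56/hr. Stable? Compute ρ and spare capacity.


Total capacity cμ = 2·7.56 = 15.12/hr
ρ = λ/(cμ) = 19.48/15.12 = 1.2884
Stable ⇔ ρ < 1: NO
Spare capacity = cμ − λ = 15.12 − 19.48 = -4.36/hr

Final: ρ = 1.2884; unstable; margin = -4.36/hr


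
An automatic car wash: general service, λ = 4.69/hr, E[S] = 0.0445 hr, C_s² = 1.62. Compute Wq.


ρ = λ·E[S] = 4.69·0.0445 = 0.2087
E[S²] = E[S]²(1+C_s²) = 0.0445²·(1+1.62) = 0.005188
Wq = λ·E[S²]/(2(1−ρ)) = 4.69·0.005188/(2·0.7913) = 0.01538 hr

Final: 0.01538 hr


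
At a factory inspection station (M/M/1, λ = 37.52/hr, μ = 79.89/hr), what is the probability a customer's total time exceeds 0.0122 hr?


W ~ Exponential(μ−λ) for M/M/1.
μ − λ = 79.89 − 37.52 = 42.3700
P(W > t) = e^{−(μ−λ)t} = e^{−0.5169} = 0.596358

Final: 0.596358


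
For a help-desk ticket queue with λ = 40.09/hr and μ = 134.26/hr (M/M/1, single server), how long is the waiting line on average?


ρ = 40.09/134.26 = 0.2986
Lq = ρ²/(1−ρ) = 0.08916/0.7014 = 0.1271

Final: 0.1271


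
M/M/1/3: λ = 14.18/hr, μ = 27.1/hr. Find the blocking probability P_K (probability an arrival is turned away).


ρ = λ/μ = 14.18/27.1 = 0.5232
P_K = (1−ρ)ρ^K/(1−ρ^(K+1)) = (0.4768·0.143259)/(1 − 0.074960)
= 0.068299/0.925040 = 0.073833

Final: 0.073833


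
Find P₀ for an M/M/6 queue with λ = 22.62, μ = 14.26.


a = λ/μ = 22.62/14.26 = 1.5863; ρ = a/c = 0.2644
Σ_{k=0}^{5} a^k/k! (terms k=0..5) = 1.00000 + 1.58626 + 1.25810 + 0.66522 + 0.26380 + 0.08369 = 4.85708
Tail: a^6/(6!(1−ρ)) = 15.93083/(720·0.7356) = 0.03008
P₀ = 1/(4.85708 + 0.03008) = 1/4.88716 = 0.204618

Final: 0.204618


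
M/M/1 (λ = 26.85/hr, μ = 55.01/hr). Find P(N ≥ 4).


ρ = 26.85/55.01 = 0.4881
P(N ≥ n) = ρ^n = 0.4881^4 = 0.056756

Final: 0.056756


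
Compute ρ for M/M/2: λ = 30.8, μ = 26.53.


ρ = λ/(cμ) = 30.8/(2·26.53) = 30.8/53.06 = 0.5805

Final: 0.5805


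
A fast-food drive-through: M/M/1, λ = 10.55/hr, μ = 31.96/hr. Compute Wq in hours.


ρ = 10.55/31.96 = 0.3301
Wq = ρ/(μ−λ) = 0.3301/(31.96 − 10.55) = 0.3301/21.41 = 0.01542 hr

Final: 0.01542 hr


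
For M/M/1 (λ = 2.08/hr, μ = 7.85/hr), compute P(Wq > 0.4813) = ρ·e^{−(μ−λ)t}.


ρ = 2.08/7.85 = 0.2650
P(Wq > t) = ρ·e^{−(μ−λ)t} = 0.2650·e^{−2.7771}
= 0.2650·0.062219 = 0.016486

Final: 0.016486


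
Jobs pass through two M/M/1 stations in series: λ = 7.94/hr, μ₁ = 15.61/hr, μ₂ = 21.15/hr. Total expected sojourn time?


Each node sees arrival rate λ = 7.94/hr (tandem ⇒ throughput preserved).
W₁ = 1/(μ₁−λ) = 1/(15.61−7.94) = 0.13038 hr
W₂ = 1/(μ₂−λ) = 1/(21.15−7.94) = 0.07570 hr
W_total = W₁ + W₂ = 0.13038 + 0.07570 = 0.20608 hr

Final: 0.20608 hr


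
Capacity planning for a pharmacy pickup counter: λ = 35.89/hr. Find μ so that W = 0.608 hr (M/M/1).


W = 1/(μ−λ) ⇒ μ − λ = 1/W = 1/0.608 = 1.6447
μ = λ + 1/W = 35.89 + 1.6447 = 37.5347 per hr

Final: 37.5347 /hr


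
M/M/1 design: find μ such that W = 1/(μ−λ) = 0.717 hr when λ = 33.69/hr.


W = 1/(μ−λ) ⇒ μ − λ = 1/W = 1/0.717 = 1.3947
μ = λ + 1/W = 33.69 + 1.3947 = 35.0847 per hr

Final: 35.0847 /hr


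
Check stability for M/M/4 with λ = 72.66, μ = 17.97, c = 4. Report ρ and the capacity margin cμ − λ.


Total capacity cμ = 4·17.97 = 71.88/hr
ρ = λ/(cμ) = 72.66/71.88 = 1.0109
Stable ⇔ ρ < 1: NO
Spare capacity = cμ − λ = 71.88 − 72.66 = -0.78/hr

Final: ρ = 1.0109; unstable; margin = -0.78/hr


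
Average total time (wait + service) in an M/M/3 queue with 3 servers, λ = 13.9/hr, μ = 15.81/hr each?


a = 0.8792; ρ = 0.2931; P₀ = 0.412218
Lq = P₀·a^c·ρ/(c!(1−ρ)²) = 0.02738
Wq = Lq/λ = 0.02738/13.9 = 0.001970 hr
W = Wq + 1/μ = 0.001970 + 0.06325 = 0.06522 hr

Final: 0.06522 hr


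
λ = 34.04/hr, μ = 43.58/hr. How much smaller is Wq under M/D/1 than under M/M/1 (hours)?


ρ = 34.04/43.58 = 0.7811
Wq(M/M/1) = ρ/(μ−λ) = 0.7811/9.54 = 0.08188 hr
Wq(M/D/1) = ρ/(2(μ−λ)) = 0.04094 hr
Savings = 0.08188 − 0.04094 = 0.04094 hr

Final: 0.04094 hr


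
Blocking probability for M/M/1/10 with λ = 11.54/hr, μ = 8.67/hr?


ρ = λ/μ = 11.54/8.67 = 1.3310
P_K = (1−ρ)ρ^K/(1−ρ^(K+1)) = (-0.3310·17.452880)/(1 − 23.230247)
= -5.777366/-22.230247 = 0.259888

Final: 0.259888


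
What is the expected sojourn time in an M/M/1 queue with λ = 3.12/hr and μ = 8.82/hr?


W = 1/(μ−λ) = 1/(8.82 − 3.12) = 1/5.70 = 0.1754 hr

Final: 0.1754 hr


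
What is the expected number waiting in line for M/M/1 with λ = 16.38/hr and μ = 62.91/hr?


ρ = 16.38/62.91 = 0.2604
Lq = ρ²/(1−ρ) = 0.06779/0.7396 = 0.09166

Final: 0.09166


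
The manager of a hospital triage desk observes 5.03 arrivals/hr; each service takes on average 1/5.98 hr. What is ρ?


ρ = λ/μ = 5.03/5.98 = 0.8411

Final: 0.8411


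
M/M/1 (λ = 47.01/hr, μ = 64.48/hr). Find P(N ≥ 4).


ρ = 47.01/64.48 = 0.7291
P(N ≥ n) = ρ^n = 0.7291^4 = 0.282528

Final: 0.282528


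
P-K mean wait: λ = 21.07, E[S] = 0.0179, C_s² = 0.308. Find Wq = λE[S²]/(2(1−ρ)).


ρ = λ·E[S] = 21.07·0.0179 = 0.3772
E[S²] = E[S]²(1+C_s²) = 0.0179²·(1+0.308) = 0.0004191
Wq = λ·E[S²]/(2(1−ρ)) = 21.07·0.0004191/(2·0.6228) = 0.007089 hr

Final: 0.007089 hr


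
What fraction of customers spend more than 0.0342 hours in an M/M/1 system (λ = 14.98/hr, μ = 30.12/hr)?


W ~ Exponential(μ−λ) for M/M/1.
μ − λ = 30.12 − 14.98 = 15.1400
P(W > t) = e^{−(μ−λ)t} = e^{−0.5178} = 0.595837

Final: 0.595837


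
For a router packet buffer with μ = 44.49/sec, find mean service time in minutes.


Mean service time = 1/μ = 1/44.49 second = 0.02248 second
In minutes: 0.02248 × 0.0166667 = 0.0003746 min

Final: 0.0003746 min


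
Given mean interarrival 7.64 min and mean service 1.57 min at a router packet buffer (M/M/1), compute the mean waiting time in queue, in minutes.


λ = 60/7.64 = 7.8534 /hr
μ = 60/1.57 = 38.2166 /hr
ρ = λ/μ = 7.8534/38.2166 = 0.2055
Wq = ρ/(μ−λ) = 0.2055/(38.2166−7.8534) = 0.006768 hr
In minutes: 0.006768·60 = 0.4061 min

Final: 0.4061 min


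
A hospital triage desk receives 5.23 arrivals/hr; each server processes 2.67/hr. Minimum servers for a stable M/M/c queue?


Stability requires cμ > λ ⇔ c > λ/μ.
λ/μ = 5.23/2.67 = 1.9588
Minimum integer c = ⌊1.9588⌋ + 1 = 2
Check: 2·2.67 = 5.34 > 5.23, while 1·2.67 = 2.67 ≤ 5.23

Final: 2 servers


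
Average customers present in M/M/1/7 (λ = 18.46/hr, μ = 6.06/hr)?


ρ = 18.46/6.06 = 3.0462
L = ρ[1 − (K+1)ρ^K + Kρ^(K+1)] / [(1−ρ)(1−ρ^(K+1))]
Numerator: 3.0462·(1 − 8·2433.960398 + 7·7414.341409) = 98787.522344
Denominator: (-2.0462)·(-7413.341409) = 15169.213445
L = 98787.522344/15169.213445 = 6.5124

Final: 6.5124


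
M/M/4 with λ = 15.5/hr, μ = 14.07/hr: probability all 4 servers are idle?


a = λ/μ = 15.5/14.07 = 1.1016; ρ = a/c = 0.2754
Σ_{k=0}^{3} a^k/k! (terms k=0..3) = 1.00000 + 1.10163 + 0.60680 + 0.22282 = 2.93126
Tail: a^4/(4!(1−ρ)) = 1.47282/(24·0.7246) = 0.08469
P₀ = 1/(2.93126 + 0.08469) = 1/3.01595 = 0.331570

Final: 0.331570


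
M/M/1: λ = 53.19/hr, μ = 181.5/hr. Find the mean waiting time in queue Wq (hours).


ρ = 53.19/181.5 = 0.2931
Wq = ρ/(μ−λ) = 0.2931/(181.5 − 53.19) = 0.2931/128.31 = 0.002284 hr

Final: 0.002284 hr


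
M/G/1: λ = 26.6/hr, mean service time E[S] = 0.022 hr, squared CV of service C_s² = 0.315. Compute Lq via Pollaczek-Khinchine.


ρ = λ·E[S] = 26.6·0.022 = 0.5852
Lq = ρ²(1+C_s²)/(2(1−ρ)) = 0.3425·(1+0.315)/(2·0.4148)
= 0.3425·1.3150/0.8296 = 0.54283

Final: 0.54283


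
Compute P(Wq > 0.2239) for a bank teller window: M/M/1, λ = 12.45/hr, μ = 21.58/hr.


ρ = 12.45/21.58 = 0.5769
P(Wq > t) = ρ·e^{−(μ−λ)t} = 0.5769·e^{−2.0442}
= 0.5769·0.129483 = 0.074702

Final: 0.074702


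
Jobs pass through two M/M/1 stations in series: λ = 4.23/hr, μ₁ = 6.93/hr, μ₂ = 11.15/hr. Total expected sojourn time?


Each node sees arrival rate λ = 4.23/hr (tandem ⇒ throughput preserved).
W₁ = 1/(μ₁−λ) = 1/(6.93−4.23) = 0.37037 hr
W₂ = 1/(μ₂−λ) = 1/(11.15−4.23) = 0.14451 hr
W_total = W₁ + W₂ = 0.37037 + 0.14451 = 0.51488 hr

Final: 0.51488 hr


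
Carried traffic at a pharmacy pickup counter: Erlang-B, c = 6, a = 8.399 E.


B(6,8.399) = 0.410881 (Erlang-B)
Carried load = a(1 − B) = 8.399·(1 − 0.410881) = 8.399·0.589119 = 4.9480 E

Final: 4.9480 Erlangs


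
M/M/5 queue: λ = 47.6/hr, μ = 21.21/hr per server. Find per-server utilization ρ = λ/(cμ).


ρ = λ/(cμ) = 47.6/(5·21.21) = 47.6/106.05 = 0.4488

Final: 0.4488


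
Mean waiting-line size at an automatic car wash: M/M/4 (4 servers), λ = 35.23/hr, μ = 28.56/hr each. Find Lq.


a = λ/μ = 1.2335; ρ = a/4 = 0.3084
P₀ = 0.290134
Lq = P₀·a^c·ρ / (c!·(1−ρ)²) = 0.290134·2.31536·0.3084/(24·0.47833)
= 0.01805

Final: 0.01805


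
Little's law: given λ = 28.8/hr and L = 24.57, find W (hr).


W = L/λ = 24.57/28.8 = 0.8531 hr

Final: 0.8531 hr


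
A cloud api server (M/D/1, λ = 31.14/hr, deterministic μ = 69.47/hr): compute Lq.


ρ = 31.14/69.47 = 0.4483
M/D/1: Lq = ρ²/(2(1−ρ)) = 0.2009/(2·0.5517) = 0.18208

Final: 0.18208


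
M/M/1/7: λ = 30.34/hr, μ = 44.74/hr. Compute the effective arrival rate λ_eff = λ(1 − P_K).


ρ = 0.6781; P_K = (1−ρ)ρ^7/(1−ρ^8) = 0.022222
λ_eff = λ(1 − P_K) = 30.34·(1 − 0.022222) = 30.34·0.977778 = 29.6658 /hr

Final: 29.6658 /hr


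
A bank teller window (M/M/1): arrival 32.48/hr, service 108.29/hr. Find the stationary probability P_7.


ρ = 32.48/108.29 = 0.2999
P_n = (1−ρ)·ρ^n = (1 − 0.2999)·0.2999^7 = 0.7001·0.0002184 = 0.0001529

Final: 0.0001529


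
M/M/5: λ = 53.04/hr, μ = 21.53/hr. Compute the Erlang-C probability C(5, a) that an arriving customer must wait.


a = λ/μ = 2.4635; ρ = a/5 = 0.4927
P₀ = 0.083228 (from M/M/c formula)
C(c,a) = [a^c/(c!(1−ρ))]·P₀ = [90.73972/(120·0.5073)]·0.083228
= 1.49059·0.083228 = 0.124058

Final: 0.124058


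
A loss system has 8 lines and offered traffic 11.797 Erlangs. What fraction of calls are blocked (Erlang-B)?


B(c,a) = (a^c/c!) / Σ_{k=0}^{c} a^k/k!
a^8/8! = 9303.623176
Σ terms (k=0..8): 1.00000 + 11.79700 + 69.58460 + 273.62986 + 807.00286 + 1904.04256 + 3743.66501 + 6309.14516 + 9303.62318 = 22423.490226
B = 9303.623176/22423.490226 = 0.414905

Final: 0.414905


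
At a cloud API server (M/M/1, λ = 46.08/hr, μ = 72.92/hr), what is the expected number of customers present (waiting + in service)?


ρ = λ/μ = 46.08/72.92 = 0.6319
L = ρ/(1−ρ) = 0.6319/(1 − 0.6319) = 0.6319/0.3681 = 1.7168

Final: 1.7168


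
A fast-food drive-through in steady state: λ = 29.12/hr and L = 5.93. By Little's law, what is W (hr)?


W = L/λ = 5.93/29.12 = 0.2036 hr

Final: 0.2036 hr


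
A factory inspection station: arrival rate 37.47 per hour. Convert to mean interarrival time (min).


Mean interarrival time = 1/λ = 1/37.47 hour = 0.02669 hour
In minutes: 0.02669 × 60 = 1.6013 min

Final: 1.6013 min


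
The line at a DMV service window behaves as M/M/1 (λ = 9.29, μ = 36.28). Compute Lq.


ρ = 9.29/36.28 = 0.2561
Lq = ρ²/(1−ρ) = 0.06557/0.7439 = 0.08814

Final: 0.08814


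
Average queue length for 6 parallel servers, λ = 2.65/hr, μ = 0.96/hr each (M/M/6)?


a = λ/μ = 2.7604; ρ = a/6 = 0.4601
P₀ = 0.062621
Lq = P₀·a^c·ρ / (c!·(1−ρ)²) = 0.062621·442.43334·0.4601/(720·0.29153)
= 0.06073

Final: 0.06073


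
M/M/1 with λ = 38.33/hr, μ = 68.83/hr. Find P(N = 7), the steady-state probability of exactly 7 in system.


ρ = 38.33/68.83 = 0.5569
P_n = (1−ρ)·ρ^n = (1 − 0.5569)·0.5569^7 = 0.4431·0.016608 = 0.007360

Final: 0.007360


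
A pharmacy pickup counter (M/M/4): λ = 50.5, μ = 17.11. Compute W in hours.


a = 2.9515; ρ = 0.7379; P₀ = 0.040560
Lq = P₀·a^c·ρ/(c!(1−ρ)²) = 1.37723
Wq = Lq/λ = 1.37723/50.5 = 0.02727 hr
W = Wq + 1/μ = 0.02727 + 0.05845 = 0.08572 hr

Final: 0.08572 hr


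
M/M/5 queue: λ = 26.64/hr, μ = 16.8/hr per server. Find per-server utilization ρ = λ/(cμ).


ρ = λ/(cμ) = 26.64/(5·16.8) = 26.64/84.00 = 0.3171

Final: 0.3171


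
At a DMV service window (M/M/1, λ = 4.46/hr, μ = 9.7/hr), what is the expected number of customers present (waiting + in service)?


ρ = λ/μ = 4.46/9.7 = 0.4598
L = ρ/(1−ρ) = 0.4598/(1 − 0.4598) = 0.4598/0.5402 = 0.8511

Final: 0.8511


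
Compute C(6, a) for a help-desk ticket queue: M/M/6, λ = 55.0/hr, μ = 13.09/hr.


a = λ/μ = 4.2017; ρ = a/6 = 0.7003
P₀ = 0.013195 (from M/M/c formula)
C(c,a) = [a^c/(c!(1−ρ))]·P₀ = [5502.22388/(720·0.2997)]·0.013195
= 25.49707·0.013195 = 0.336428

Final: 0.336428


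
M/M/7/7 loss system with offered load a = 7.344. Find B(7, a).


B(c,a) = (a^c/c!) / Σ_{k=0}^{c} a^k/k!
a^7/7! = 228.611536
Σ terms (k=0..7): 1.00000 + 7.34400 + 26.96717 + 66.01563 + 121.20469 + 178.02545 + 217.90315 + 228.61154 = 847.071626
B = 228.611536/847.071626 = 0.269885

Final: 0.269885


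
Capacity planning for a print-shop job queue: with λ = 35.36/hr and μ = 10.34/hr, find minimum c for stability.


Stability requires cμ > λ ⇔ c > λ/μ.
λ/μ = 35.36/10.34 = 3.4197
Minimum integer c = ⌊3.4197⌋ + 1 = 4
Check: 4·10.34 = 41.36 > 35.36, while 3·10.34 = 31.02 ≤ 35.36

Final: 4 servers


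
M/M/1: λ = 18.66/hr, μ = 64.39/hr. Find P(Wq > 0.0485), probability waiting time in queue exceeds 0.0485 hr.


ρ = 18.66/64.39 = 0.2898
P(Wq > t) = ρ·e^{−(μ−λ)t} = 0.2898·e^{−2.2179}
= 0.2898·0.108837 = 0.031541

Final: 0.031541


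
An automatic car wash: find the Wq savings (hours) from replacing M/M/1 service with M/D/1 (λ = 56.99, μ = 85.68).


ρ = 56.99/85.68 = 0.6651
Wq(M/M/1) = ρ/(μ−λ) = 0.6651/28.69 = 0.02318 hr
Wq(M/D/1) = ρ/(2(μ−λ)) = 0.01159 hr
Savings = 0.02318 − 0.01159 = 0.01159 hr

Final: 0.01159 hr


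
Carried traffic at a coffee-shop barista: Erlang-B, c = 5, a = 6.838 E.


B(5,6.838) = 0.415022 (Erlang-B)
Carried load = a(1 − B) = 6.838·(1 − 0.415022) = 6.838·0.584978 = 4.0001 E

Final: 4.0001 Erlangs


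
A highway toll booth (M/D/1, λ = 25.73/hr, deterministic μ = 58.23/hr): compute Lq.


ρ = 25.73/58.23 = 0.4419
M/D/1: Lq = ρ²/(2(1−ρ)) = 0.1952/(2·0.5581) = 0.17491

Final: 0.17491


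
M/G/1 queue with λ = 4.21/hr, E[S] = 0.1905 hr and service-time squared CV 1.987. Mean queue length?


ρ = λ·E[S] = 4.21·0.1905 = 0.8020
Lq = ρ²(1+C_s²)/(2(1−ρ)) = 0.6432·(1+1.987)/(2·0.1980)
= 0.6432·2.9870/0.3960 = 4.85183

Final: 4.85183


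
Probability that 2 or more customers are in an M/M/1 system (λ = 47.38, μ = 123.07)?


ρ = 47.38/123.07 = 0.3850
P(N ≥ n) = ρ^n = 0.3850^2 = 0.148213

Final: 0.148213


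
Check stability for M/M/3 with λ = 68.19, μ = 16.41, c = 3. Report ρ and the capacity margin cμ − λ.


Total capacity cμ = 3·16.41 = 49.23/hr
ρ = λ/(cμ) = 68.19/49.23 = 1.3851
Stable ⇔ ρ < 1: NO
Spare capacity = cμ − λ = 49.23 − 68.19 = -18.96/hr

Final: ρ = 1.3851; unstable; margin = -18.96/hr


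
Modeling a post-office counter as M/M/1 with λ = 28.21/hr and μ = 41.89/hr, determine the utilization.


ρ = λ/μ = 28.21/41.89 = 0.6734

Final: 0.6734


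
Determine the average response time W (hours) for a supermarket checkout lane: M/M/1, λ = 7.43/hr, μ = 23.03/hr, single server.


W = 1/(μ−λ) = 1/(23.03 − 7.43) = 1/15.60 = 0.06410 hr

Final: 0.06410 hr


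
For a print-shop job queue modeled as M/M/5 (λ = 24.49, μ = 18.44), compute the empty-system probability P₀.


a = λ/μ = 24.49/18.44 = 1.3281; ρ = a/c = 0.2656
Σ_{k=0}^{4} a^k/k! (terms k=0..4) = 1.00000 + 1.32809 + 0.88191 + 0.39042 + 0.12963 = 3.73005
Tail: a^5/(5!(1−ρ)) = 4.13180/(120·0.7344) = 0.04689
P₀ = 1/(3.73005 + 0.04689) = 1/3.77694 = 0.264765

Final: 0.264765


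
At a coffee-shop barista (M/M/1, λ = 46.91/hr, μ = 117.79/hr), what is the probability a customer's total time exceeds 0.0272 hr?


W ~ Exponential(μ−λ) for M/M/1.
μ − λ = 117.79 − 46.91 = 70.8800
P(W > t) = e^{−(μ−λ)t} = e^{−1.9279} = 0.145448

Final: 0.145448


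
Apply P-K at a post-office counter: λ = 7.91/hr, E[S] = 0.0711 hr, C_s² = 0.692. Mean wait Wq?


ρ = λ·E[S] = 7.91·0.0711 = 0.5624
E[S²] = E[S]²(1+C_s²) = 0.0711²·(1+0.692) = 0.008553
Wq = λ·E[S²]/(2(1−ρ)) = 7.91·0.008553/(2·0.4376) = 0.07731 hr

Final: 0.07731 hr


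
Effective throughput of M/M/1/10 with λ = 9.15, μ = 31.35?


ρ = 0.2919; P_K = (1−ρ)ρ^10/(1−ρ^11) = 0.000003177
λ_eff = λ(1 − P_K) = 9.15·(1 − 0.000003177) = 9.15·0.999997 = 9.1500 /hr

Final: 9.1500 /hr


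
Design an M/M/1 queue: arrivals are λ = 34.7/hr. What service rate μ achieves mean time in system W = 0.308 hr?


W = 1/(μ−λ) ⇒ μ − λ = 1/W = 1/0.308 = 3.2468
μ = λ + 1/W = 34.7 + 3.2468 = 37.9468 per hr

Final: 37.9468 /hr


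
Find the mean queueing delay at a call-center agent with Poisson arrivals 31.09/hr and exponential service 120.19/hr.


ρ = 31.09/120.19 = 0.2587
Wq = ρ/(μ−λ) = 0.2587/(120.19 − 31.09) = 0.2587/89.10 = 0.002903 hr

Final: 0.002903 hr


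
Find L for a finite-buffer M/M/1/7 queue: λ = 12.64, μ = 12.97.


ρ = 12.64/12.97 = 0.9746
L = ρ[1 − (K+1)ρ^K + Kρ^(K+1)] / [(1−ρ)(1−ρ^(K+1))]
Numerator: 0.9746·(1 − 8·0.834929 + 7·0.813686) = 0.015951
Denominator: (0.02544)·(0.186314) = 0.004740
L = 0.015951/0.004740 = 3.3648

Final: 3.3648


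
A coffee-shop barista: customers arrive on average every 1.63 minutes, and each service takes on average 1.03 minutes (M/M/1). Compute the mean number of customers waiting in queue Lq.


λ = 60/1.63 = 36.8098 /hr
μ = 60/1.03 = 58.2524 /hr
ρ = λ/μ = 36.8098/58.2524 = 0.6319
Lq = ρ²/(1−ρ) = 0.3993/0.3681 = 1.0848

Final: 1.0848


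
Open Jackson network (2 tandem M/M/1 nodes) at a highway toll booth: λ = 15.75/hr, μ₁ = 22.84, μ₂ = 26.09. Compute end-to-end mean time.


Each node sees arrival rate λ = 15.75/hr (tandem ⇒ throughput preserved).
W₁ = 1/(μ₁−λ) = 1/(22.84−15.75) = 0.14104 hr
W₂ = 1/(μ₂−λ) = 1/(26.09−15.75) = 0.09671 hr
W_total = W₁ + W₂ = 0.14104 + 0.09671 = 0.23776 hr

Final: 0.23776 hr


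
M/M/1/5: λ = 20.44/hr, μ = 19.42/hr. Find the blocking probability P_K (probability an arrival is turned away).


ρ = λ/μ = 20.44/19.42 = 1.0525
P_K = (1−ρ)ρ^K/(1−ρ^(K+1)) = (-0.05252·1.291690)/(1 − 1.359534)
= -0.067844/-0.359534 = 0.188699

Final: 0.188699


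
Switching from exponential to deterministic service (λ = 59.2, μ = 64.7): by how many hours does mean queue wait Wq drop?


ρ = 59.2/64.7 = 0.9150
Wq(M/M/1) = ρ/(μ−λ) = 0.9150/5.50 = 0.16636 hr
Wq(M/D/1) = ρ/(2(μ−λ)) = 0.08318 hr
Savings = 0.16636 − 0.08318 = 0.08318 hr

Final: 0.08318 hr


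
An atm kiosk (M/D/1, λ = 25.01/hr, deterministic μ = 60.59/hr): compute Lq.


ρ = 25.01/60.59 = 0.4128
M/D/1: Lq = ρ²/(2(1−ρ)) = 0.1704/(2·0.5872) = 0.14507

Final: 0.14507


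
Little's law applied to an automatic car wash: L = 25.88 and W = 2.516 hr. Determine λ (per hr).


λ = L/W = 25.88/2.516 = 10.2862 /hr

Final: 10.2862 /hr


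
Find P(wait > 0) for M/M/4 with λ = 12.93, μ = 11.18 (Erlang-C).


a = λ/μ = 1.1565; ρ = a/4 = 0.2891
P₀ = 0.313677 (from M/M/c formula)
C(c,a) = [a^c/(c!(1−ρ))]·P₀ = [1.78907/(24·0.7109)]·0.313677
= 0.10486·0.313677 = 0.032893

Final: 0.032893


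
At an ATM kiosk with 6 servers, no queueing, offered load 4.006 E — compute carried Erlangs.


B(6,4.006) = 0.117596 (Erlang-B)
Carried load = a(1 − B) = 4.006·(1 − 0.117596) = 4.006·0.882404 = 3.5349 E

Final: 3.5349 Erlangs


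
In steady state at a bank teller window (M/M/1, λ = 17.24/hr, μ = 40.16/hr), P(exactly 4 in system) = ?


ρ = 17.24/40.16 = 0.4293
P_n = (1−ρ)·ρ^n = (1 − 0.4293)·0.4293^4 = 0.5707·0.033961 = 0.019382

Final: 0.019382


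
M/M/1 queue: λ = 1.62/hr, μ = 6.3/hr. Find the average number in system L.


ρ = λ/μ = 1.62/6.3 = 0.2571
L = ρ/(1−ρ) = 0.2571/(1 − 0.2571) = 0.2571/0.7429 = 0.3462

Final: 0.3462


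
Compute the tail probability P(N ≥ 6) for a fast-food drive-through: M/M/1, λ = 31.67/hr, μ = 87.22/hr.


ρ = 31.67/87.22 = 0.3631
P(N ≥ n) = ρ^n = 0.3631^6 = 0.002292

Final: 0.002292


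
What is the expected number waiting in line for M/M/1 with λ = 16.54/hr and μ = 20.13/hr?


ρ = 16.54/20.13 = 0.8217
Lq = ρ²/(1−ρ) = 0.6751/0.1783 = 3.7856

Final: 3.7856


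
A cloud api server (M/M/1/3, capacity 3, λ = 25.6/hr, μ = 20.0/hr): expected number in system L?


ρ = 25.6/20.0 = 1.2800
L = ρ[1 − (K+1)ρ^K + Kρ^(K+1)] / [(1−ρ)(1−ρ^(K+1))]
Numerator: 1.2800·(1 − 4·2.097152 + 3·2.684355) = 0.850503
Denominator: (-0.2800)·(-1.684355) = 0.471619
L = 0.850503/0.471619 = 1.8034

Final: 1.8034


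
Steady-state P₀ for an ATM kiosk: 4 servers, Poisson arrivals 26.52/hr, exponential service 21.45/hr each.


a = λ/μ = 26.52/21.45 = 1.2364; ρ = a/c = 0.3091
Σ_{k=0}^{3} a^k/k! (terms k=0..3) = 1.00000 + 1.23636 + 0.76430 + 0.31498 = 3.31564
Tail: a^4/(4!(1−ρ)) = 2.33660/(24·0.6909) = 0.14091
P₀ = 1/(3.31564 + 0.14091) = 1/3.45656 = 0.289305

Final: 0.289305


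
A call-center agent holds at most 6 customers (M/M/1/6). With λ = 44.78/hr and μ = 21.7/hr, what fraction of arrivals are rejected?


ρ = λ/μ = 44.78/21.7 = 2.0636
P_K = (1−ρ)ρ^K/(1−ρ^(K+1)) = (-1.0636·77.222905)/(1 − 159.356759)
= -82.133854/-158.356759 = 0.518663

Final: 0.518663


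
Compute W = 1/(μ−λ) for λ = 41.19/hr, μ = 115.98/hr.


W = 1/(μ−λ) = 1/(115.98 − 41.19) = 1/74.79 = 0.01337 hr

Final: 0.01337 hr


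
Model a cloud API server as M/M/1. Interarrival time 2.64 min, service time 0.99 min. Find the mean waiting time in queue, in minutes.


λ = 60/2.64 = 22.7273 /hr
μ = 60/0.99 = 60.6061 /hr
ρ = λ/μ = 22.7273/60.6061 = 0.3750
Wq = ρ/(μ−λ) = 0.3750/(60.6061−22.7273) = 0.009900 hr
In minutes: 0.009900·60 = 0.5940 min

Final: 0.5940 min


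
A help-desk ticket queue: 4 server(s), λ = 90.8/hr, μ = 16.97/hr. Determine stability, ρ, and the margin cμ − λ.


Total capacity cμ = 4·16.97 = 67.88/hr
ρ = λ/(cμ) = 90.8/67.88 = 1.3377
Stable ⇔ ρ < 1: NO
Spare capacity = cμ − λ = 67.88 − 90.8 = -22.92/hr

Final: ρ = 1.3377; unstable; margin = -22.92/hr


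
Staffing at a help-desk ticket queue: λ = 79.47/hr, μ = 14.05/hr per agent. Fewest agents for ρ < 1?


Stability requires cμ > λ ⇔ c > λ/μ.
λ/μ = 79.47/14.05 = 5.6562
Minimum integer c = ⌊5.6562⌋ + 1 = 6
Check: 6·14.05 = 84.30 > 79.47, while 5·14.05 = 70.25 ≤ 79.47

Final: 6 servers


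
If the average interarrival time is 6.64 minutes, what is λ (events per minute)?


λ = 1/(interarrival time) in consistent units.
1 minute = 1 min, so λ = 1/6.64 = 0.1506 per minute

Final: 0.1506 /min


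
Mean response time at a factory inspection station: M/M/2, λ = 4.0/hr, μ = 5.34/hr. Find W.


a = 0.7491; ρ = 0.3745; P₀ = 0.455041
Lq = P₀·a^c·ρ/(c!(1−ρ)²) = 0.12222
Wq = Lq/λ = 0.12222/4.0 = 0.03055 hr
W = Wq + 1/μ = 0.03055 + 0.18727 = 0.21782 hr

Final: 0.21782 hr


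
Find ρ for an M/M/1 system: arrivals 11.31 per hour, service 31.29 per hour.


ρ = λ/μ = 11.31/31.29 = 0.3615

Final: 0.3615


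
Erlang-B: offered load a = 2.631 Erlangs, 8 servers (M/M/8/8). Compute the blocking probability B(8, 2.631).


B(c,a) = (a^c/c!) / Σ_{k=0}^{c} a^k/k!
a^8/8! = 0.056944
Σ terms (k=0..8): 1.00000 + 2.63100 + 3.46108 + 3.03537 + 1.99651 + 1.05057 + 0.46067 + 0.17315 + 0.05694 = 13.865290
B = 0.056944/13.865290 = 0.004107

Final: 0.004107


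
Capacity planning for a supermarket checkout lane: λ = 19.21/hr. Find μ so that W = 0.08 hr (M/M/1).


W = 1/(μ−λ) ⇒ μ − λ = 1/W = 1/0.08 = 12.5000
μ = λ + 1/W = 19.21 + 12.5000 = 31.7100 per hr

Final: 31.7100 /hr


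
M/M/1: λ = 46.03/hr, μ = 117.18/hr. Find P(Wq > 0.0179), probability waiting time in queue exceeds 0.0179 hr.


ρ = 46.03/117.18 = 0.3928
P(Wq > t) = ρ·e^{−(μ−λ)t} = 0.3928·e^{−1.2736}
= 0.3928·0.279827 = 0.109920

Final: 0.109920


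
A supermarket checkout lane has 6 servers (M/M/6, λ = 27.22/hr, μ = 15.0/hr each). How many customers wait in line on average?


a = λ/μ = 1.8147; ρ = a/6 = 0.3024
P₀ = 0.162759
Lq = P₀·a^c·ρ / (c!·(1−ρ)²) = 0.162759·35.70929·0.3024/(720·0.48658)
= 0.005017

Final: 0.005017


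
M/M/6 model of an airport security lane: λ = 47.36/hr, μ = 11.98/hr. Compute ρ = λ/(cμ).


ρ = λ/(cμ) = 47.36/(6·11.98) = 47.36/71.88 = 0.6589

Final: 0.6589


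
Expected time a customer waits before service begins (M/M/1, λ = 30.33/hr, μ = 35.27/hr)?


ρ = 30.33/35.27 = 0.8599
Wq = ρ/(μ−λ) = 0.8599/(35.27 − 30.33) = 0.8599/4.94 = 0.1741 hr

Final: 0.1741 hr


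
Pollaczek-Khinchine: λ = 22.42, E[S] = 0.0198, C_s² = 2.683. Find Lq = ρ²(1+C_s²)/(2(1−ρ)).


ρ = λ·E[S] = 22.42·0.0198 = 0.4439
Lq = ρ²(1+C_s²)/(2(1−ρ)) = 0.1971·(1+2.683)/(2·0.5561)
= 0.1971·3.6830/1.1122 = 0.65258

Final: 0.65258


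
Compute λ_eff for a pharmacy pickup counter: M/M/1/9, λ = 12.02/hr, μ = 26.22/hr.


ρ = 0.4584; P_K = (1−ρ)ρ^9/(1−ρ^10) = 0.0004845
λ_eff = λ(1 − P_K) = 12.02·(1 − 0.0004845) = 12.02·0.999516 = 12.0142 /hr

Final: 12.0142 /hr


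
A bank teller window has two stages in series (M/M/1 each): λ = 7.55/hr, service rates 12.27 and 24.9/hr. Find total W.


Each node sees arrival rate λ = 7.55/hr (tandem ⇒ throughput preserved).
W₁ = 1/(μ₁−λ) = 1/(12.27−7.55) = 0.21186 hr
W₂ = 1/(μ₂−λ) = 1/(24.9−7.55) = 0.05764 hr
W_total = W₁ + W₂ = 0.21186 + 0.05764 = 0.26950 hr

Final: 0.26950 hr


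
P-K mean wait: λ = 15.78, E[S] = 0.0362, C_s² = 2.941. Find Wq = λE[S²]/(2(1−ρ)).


ρ = λ·E[S] = 15.78·0.0362 = 0.5712
E[S²] = E[S]²(1+C_s²) = 0.0362²·(1+2.941) = 0.005164
Wq = λ·E[S²]/(2(1−ρ)) = 15.78·0.005164/(2·0.4288) = 0.09503 hr

Final: 0.09503 hr


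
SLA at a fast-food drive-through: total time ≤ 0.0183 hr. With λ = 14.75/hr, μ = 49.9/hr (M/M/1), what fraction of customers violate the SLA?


W ~ Exponential(μ−λ) for M/M/1.
μ − λ = 49.9 − 14.75 = 35.1500
P(W > t) = e^{−(μ−λ)t} = e^{−0.6432} = 0.525584

Final: 0.525584


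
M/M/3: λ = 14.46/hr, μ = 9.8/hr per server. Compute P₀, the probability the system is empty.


a = λ/μ = 14.46/9.8 = 1.4755; ρ = a/c = 0.4918
Σ_{k=0}^{2} a^k/k! (terms k=0..2) = 1.00000 + 1.47551 + 1.08857 = 3.56408
Tail: a^3/(3!(1−ρ)) = 3.21238/(6·0.5082) = 1.05359
P₀ = 1/(3.56408 + 1.05359) = 1/4.61767 = 0.216560

Final: 0.216560


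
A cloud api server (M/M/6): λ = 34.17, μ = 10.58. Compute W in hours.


a = 3.2297; ρ = 0.5383; P₀ = 0.038557
Lq = P₀·a^c·ρ/(c!(1−ρ)²) = 0.15346
Wq = Lq/λ = 0.15346/34.17 = 0.004491 hr
W = Wq + 1/μ = 0.004491 + 0.09452 = 0.09901 hr

Final: 0.09901 hr


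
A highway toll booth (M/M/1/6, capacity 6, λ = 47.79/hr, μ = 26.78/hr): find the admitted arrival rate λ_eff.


ρ = 1.7845; P_K = (1−ρ)ρ^6/(1−ρ^7) = 0.447394
λ_eff = λ(1 − P_K) = 47.79·(1 − 0.447394) = 47.79·0.552606 = 26.4090 /hr

Final: 26.4090 /hr


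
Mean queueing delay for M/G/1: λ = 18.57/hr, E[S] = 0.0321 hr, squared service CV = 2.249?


ρ = λ·E[S] = 18.57·0.0321 = 0.5961
E[S²] = E[S]²(1+C_s²) = 0.0321²·(1+2.249) = 0.003348
Wq = λ·E[S²]/(2(1−ρ)) = 18.57·0.003348/(2·0.4039) = 0.07696 hr

Final: 0.07696 hr


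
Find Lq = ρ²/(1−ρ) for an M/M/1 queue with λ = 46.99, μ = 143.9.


ρ = 46.99/143.9 = 0.3265
Lq = ρ²/(1−ρ) = 0.1066/0.6735 = 0.1583

Final: 0.1583
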